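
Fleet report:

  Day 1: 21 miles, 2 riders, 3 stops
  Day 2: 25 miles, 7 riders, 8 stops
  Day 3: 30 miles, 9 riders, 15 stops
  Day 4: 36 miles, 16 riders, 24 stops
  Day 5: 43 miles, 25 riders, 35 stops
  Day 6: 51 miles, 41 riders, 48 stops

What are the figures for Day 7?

60 miles, 66 riders, 63 stops

Miles: differences are 4, 5, 6, … (increasing by 1 each time), so 21, 25, 30, 36, 43, 51 → 60.
Riders: each term is the sum of the two before it; 2, 7, 9, 16, 25, 41 → 66.
Stops: differences are 5, 7, 9, … (increasing by 2 each time); 3, 8, 15, 24, 35, 48 → 63.
Putting it together: 60 miles, 66 riders, 63 stops.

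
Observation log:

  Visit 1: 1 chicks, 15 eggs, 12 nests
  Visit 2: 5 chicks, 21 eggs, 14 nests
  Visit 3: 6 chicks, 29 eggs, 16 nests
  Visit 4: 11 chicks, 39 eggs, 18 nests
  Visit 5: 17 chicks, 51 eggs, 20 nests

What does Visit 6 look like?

For the chicks, each term is the sum of the two before it: 1, 5, 6, 11, 17 → 28.
Eggs: differences are 6, 8, 10, … (increasing by 2 each time), so 15, 21, 29, 39, 51 → 65.
Nests: 12, 14, 16, 18, 20 → 22 (+2 each step).
Putting it together: 28 chicks, 65 eggs, 22 nests.

28 chicks, 65 eggs, 22 nests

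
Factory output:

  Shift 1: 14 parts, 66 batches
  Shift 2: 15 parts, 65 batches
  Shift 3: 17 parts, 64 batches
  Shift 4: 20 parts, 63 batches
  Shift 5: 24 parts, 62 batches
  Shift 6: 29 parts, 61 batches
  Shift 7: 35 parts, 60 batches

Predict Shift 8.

42 parts, 59 batches

Parts: 14, 15, 17, 20, 24, 29, 35 → 42 (differences are 1, 2, 3, … (increasing by 1 each time)).
Batches: −1 each step; 66, 65, 64, 63, 62, 61, 60 → 59.
Putting it together: 42 parts, 59 batches.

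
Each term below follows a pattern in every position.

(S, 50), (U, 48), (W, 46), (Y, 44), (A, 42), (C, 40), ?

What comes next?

(E, 38)

Letter: S, U, W, Y, A, C → E (letters move forward 2 places in the alphabet, wrapping Z→A).
Second slot: −2 each step; 50, 48, 46, 44, 42, 40 → 38.
So the next term is (E, 38).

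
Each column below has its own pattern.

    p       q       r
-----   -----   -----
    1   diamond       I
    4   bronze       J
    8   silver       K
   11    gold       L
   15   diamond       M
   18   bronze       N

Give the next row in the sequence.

Column p: 1, 4, 8, 11, 15, 18 → 22 (alternating steps +3, +4, +3, +4, …).
Column q: repeats diamond → bronze → silver → gold; diamond, bronze, silver, gold, diamond, bronze → silver.
For the column r, letters move forward 1 place in the alphabet: I, J, K, L, M, N → O.
So the next row is 22  silver  O.

22  silver  O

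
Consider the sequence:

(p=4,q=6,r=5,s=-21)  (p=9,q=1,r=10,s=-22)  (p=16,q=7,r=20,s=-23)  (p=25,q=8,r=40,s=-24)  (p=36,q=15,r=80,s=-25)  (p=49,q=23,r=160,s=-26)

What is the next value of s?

-27

For the s, −1 each step: -21, -22, -23, -24, -25, -26 → -27.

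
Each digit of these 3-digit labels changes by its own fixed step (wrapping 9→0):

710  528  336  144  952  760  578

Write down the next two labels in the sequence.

First digit: −2 each step, mod 10; 7, 5, 3, 1, 9, 7, 5 → 3 → 1.
For the second digit, +1 each step, mod 10: 1, 2, 3, 4, 5, 6, 7 → 8 → 9.
Third digit goes 0, 8, 6, 4, 2, 0, 8 → 6 → 4 (−2 each step, mod 10).
So the next two labels are 386 and 194.

386, 194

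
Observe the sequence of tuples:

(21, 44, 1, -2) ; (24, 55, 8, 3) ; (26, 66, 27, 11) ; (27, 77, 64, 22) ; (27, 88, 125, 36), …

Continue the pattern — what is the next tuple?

(26, 99, 216, 53)

First value: differences are 3, 2, 1, … (decreasing by 1 each time), so 21, 24, 26, 27, 27 → 26.
Second value: 44, 55, 66, 77, 88 → 99 (+11 each step).
For the third value, perfect cubes: 1³, 2³, 3³, …: 1, 8, 27, 64, 125 → 216.
Fourth value: differences are 5, 8, 11, … (increasing by 3 each time), so -2, 3, 11, 22, 36 → 53.
Combining the parts gives (26, 99, 216, 53).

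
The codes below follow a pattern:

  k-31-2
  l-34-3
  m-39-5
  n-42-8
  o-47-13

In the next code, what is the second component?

50

Second component: alternating steps +3, +5, +3, +5, …; 31, 34, 39, 42, 47 → 50.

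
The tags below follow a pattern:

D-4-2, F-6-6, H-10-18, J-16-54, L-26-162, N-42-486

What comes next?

Letter: D, F, H, J, L, N → P (letters move forward 2 places in the alphabet).
Second component — each term is the sum of the two before it: 4, 6, 10, 16, 26, 42 → 68.
Third component — ×3 each step: 2, 6, 18, 54, 162, 486 → 1458.
Combining the parts gives P-68-1458.

P-68-1458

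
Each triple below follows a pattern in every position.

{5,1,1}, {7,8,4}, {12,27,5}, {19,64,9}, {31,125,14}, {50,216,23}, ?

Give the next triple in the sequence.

{81,343,37}

First entry: each term is the sum of the two before it; 5, 7, 12, 19, 31, 50 → 81.
Second entry goes 1, 8, 27, 64, 125, 216 → 343 (perfect cubes: 1³, 2³, 3³, …).
For the third entry, each term is the sum of the two before it: 1, 4, 5, 9, 14, 23 → 37.
So the next triple is {81,343,37}.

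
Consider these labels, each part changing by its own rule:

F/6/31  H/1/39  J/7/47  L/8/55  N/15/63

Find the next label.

P/23/71

Letter — letters move forward 2 places in the alphabet: F, H, J, L, N → P.
Second component: each term is the sum of the two before it, so 6, 1, 7, 8, 15 → 23.
Third component: +8 each step, so 31, 39, 47, 55, 63 → 71.
So the next label is P/23/71.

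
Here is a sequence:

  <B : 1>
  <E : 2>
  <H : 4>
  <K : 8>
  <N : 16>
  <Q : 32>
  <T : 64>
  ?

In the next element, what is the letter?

W

Letter — letters move forward 3 places in the alphabet: B, E, H, K, N, Q, T → W.
Second value — ×2 each step: 1, 2, 4, 8, 16, 32, 64 → 128.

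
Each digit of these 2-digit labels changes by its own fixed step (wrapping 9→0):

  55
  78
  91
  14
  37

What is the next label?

50

First digit: +2 each step, mod 10, so 5, 7, 9, 1, 3 → 5.
Second digit: 5, 8, 1, 4, 7 → 0 (+3 each step, mod 10).
Putting it together: 50.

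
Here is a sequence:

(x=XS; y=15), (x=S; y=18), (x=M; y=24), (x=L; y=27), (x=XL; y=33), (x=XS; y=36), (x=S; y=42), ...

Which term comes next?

X: repeats XS → S → M → L → XL; XS, S, M, L, XL, XS, S → M.
Y: alternating steps +3, +6, +3, +6, …; 15, 18, 24, 27, 33, 36, 42 → 45.
Putting it together: (x=M; y=45).

(x=M; y=45)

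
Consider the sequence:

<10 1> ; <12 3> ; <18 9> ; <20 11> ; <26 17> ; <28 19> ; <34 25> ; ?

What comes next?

<36 27>

First value goes 10, 12, 18, 20, 26, 28, 34 → 36 (alternating steps +2, +6, +2, +6, …).
Second value — always 9 less than the first value: 1, 3, 9, 11, 17, 19, 25 → 27.
Combining the parts gives <36 27>.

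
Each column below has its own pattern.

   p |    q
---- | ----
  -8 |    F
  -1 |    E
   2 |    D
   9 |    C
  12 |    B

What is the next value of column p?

Column p: alternating steps +7, +3, +7, +3, …; -8, -1, 2, 9, 12 → 19.

19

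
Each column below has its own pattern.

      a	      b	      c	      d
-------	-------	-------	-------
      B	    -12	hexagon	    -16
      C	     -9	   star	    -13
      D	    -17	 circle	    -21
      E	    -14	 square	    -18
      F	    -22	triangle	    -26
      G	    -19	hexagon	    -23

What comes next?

Column a: letters move forward 1 place in the alphabet, so B, C, D, E, F, G → H.
For the column b, alternating steps +3, −8, +3, −8, …: -12, -9, -17, -14, -22, -19 → -27.
Column c: hexagon, star, circle, square, triangle, hexagon → star (repeats hexagon → star → circle → square → triangle).
For the column d, always 4 less than the column b: -16, -13, -21, -18, -26, -23 → -31.
Putting it together: H  -27  star  -31.

H  -27  star  -31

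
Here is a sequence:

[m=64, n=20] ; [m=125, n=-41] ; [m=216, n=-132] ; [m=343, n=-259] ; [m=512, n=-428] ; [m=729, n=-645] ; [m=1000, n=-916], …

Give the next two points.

[m=1331, n=-1247], [m=1728, n=-1644]

M — perfect cubes: 4³, 5³, 6³, …: 64, 125, 216, 343, 512, 729, 1000 → 1331 → 1728.
N: together with the m always sums to 84; 20, -41, -132, -259, -428, -645, -916 → -1247 → -1644.
Putting the parts together: [m=1331, n=-1247] and then [m=1728, n=-1644].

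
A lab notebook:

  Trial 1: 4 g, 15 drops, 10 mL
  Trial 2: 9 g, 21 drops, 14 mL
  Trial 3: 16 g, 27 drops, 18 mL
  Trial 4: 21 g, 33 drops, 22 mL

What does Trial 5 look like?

28 g, 39 drops, 26 mL

G: 4, 9, 16, 21 → 28 (alternating steps +5, +7, +5, +7, …).
Drops — +6 each step: 15, 21, 27, 33 → 39.
ML — +4 each step: 10, 14, 18, 22 → 26.
So the next line is 28 g, 39 drops, 26 mL.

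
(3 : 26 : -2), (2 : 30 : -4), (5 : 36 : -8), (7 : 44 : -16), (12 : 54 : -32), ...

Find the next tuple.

First entry: each term is the sum of the two before it; 3, 2, 5, 7, 12 → 19.
Second entry: differences are 4, 6, 8, … (increasing by 2 each time), so 26, 30, 36, 44, 54 → 66.
For the third entry, ×2 each step: -2, -4, -8, -16, -32 → -64.
Combining the parts gives (19 : 66 : -64).

(19 : 66 : -64)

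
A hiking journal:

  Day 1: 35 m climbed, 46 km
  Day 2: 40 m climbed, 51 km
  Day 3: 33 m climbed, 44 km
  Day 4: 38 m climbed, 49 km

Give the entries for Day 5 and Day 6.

31 m climbed, 42 km; 36 m climbed, 47 km

For the m climbed, alternating steps +5, −7, +5, −7, …: 35, 40, 33, 38 → 31 → 36.
For the km, always 11 more than the m climbed: 46, 51, 44, 49 → 42 → 47.
Putting the parts together: 31 m climbed, 42 km and then 36 m climbed, 47 km.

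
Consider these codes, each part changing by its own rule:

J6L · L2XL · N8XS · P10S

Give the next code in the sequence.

Letter goes J, L, N, P → R (letters move forward 2 places in the alphabet).
For the second component, each term is the sum of the two before it: 6, 2, 8, 10 → 18.
Size — runs through clothing sizes XS→XL: L, XL, XS, S → M.
So the next code is R18M.

R18M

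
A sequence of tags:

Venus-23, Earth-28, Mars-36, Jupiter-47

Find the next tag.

Planet: Venus, Earth, Mars, Jupiter → Saturn (runs through the planets Mercury→Neptune).
Second component goes 23, 28, 36, 47 → 61 (differences are 5, 8, 11, … (increasing by 3 each time)).
So the next tag is Saturn-61.

Saturn-61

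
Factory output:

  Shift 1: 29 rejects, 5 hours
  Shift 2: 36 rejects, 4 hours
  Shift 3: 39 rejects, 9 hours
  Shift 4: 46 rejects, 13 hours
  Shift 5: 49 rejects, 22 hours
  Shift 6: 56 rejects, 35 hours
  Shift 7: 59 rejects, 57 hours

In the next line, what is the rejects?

66

Rejects: alternating steps +7, +3, +7, +3, …; 29, 36, 39, 46, 49, 56, 59 → 66.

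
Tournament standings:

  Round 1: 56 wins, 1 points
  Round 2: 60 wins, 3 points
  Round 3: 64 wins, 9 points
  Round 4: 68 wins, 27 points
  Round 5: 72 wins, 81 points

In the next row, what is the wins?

76

Wins goes 56, 60, 64, 68, 72 → 76 (+4 each step).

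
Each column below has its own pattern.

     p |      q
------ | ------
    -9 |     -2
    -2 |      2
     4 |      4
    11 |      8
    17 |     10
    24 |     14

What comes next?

30  16

For the column p, alternating steps +7, +6, +7, +6, …: -9, -2, 4, 11, 17, 24 → 30.
Column q: -2, 2, 4, 8, 10, 14 → 16 (alternating steps +4, +2, +4, +2, …).
Putting it together: 30  16.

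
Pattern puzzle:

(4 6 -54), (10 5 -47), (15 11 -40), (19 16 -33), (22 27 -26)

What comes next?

First slot: differences are 6, 5, 4, … (decreasing by 1 each time); 4, 10, 15, 19, 22 → 24.
Second slot: 6, 5, 11, 16, 27 → 43 (each term is the sum of the two before it).
Third slot goes -54, -47, -40, -33, -26 → -19 (+7 each step).
Putting it together: (24 43 -19).

(24 43 -19)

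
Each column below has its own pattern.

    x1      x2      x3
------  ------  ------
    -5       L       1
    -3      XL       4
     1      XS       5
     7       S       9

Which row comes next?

Column x1 goes -5, -3, 1, 7 → 15 (differences are 2, 4, 6, … (increasing by 2 each time)).
Column x2: L, XL, XS, S → M (runs through clothing sizes XS→XL).
Column x3 — each term is the sum of the two before it: 1, 4, 5, 9 → 14.
Combining the parts gives 15  M  14.

15  M  14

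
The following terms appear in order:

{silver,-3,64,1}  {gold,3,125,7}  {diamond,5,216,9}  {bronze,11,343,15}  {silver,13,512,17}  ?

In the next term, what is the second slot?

19

Second slot goes -3, 3, 5, 11, 13 → 19 (alternating steps +6, +2, +6, +2, …).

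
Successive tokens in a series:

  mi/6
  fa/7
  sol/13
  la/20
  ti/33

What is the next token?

do/53

Note goes mi, fa, sol, la, ti → do (runs through the solfège scale do→ti).
Second component — each term is the sum of the two before it: 6, 7, 13, 20, 33 → 53.
Putting it together: do/53.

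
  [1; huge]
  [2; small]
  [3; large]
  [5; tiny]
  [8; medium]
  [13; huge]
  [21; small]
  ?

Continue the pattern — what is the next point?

[34; large]

First entry: each term is the sum of the two before it, so 1, 2, 3, 5, 8, 13, 21 → 34.
Size — repeats huge → small → large → tiny → medium: huge, small, large, tiny, medium, huge, small → large.
So the next point is [34; large].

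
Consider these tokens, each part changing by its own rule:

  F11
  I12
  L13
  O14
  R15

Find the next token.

U16

Letter goes F, I, L, O, R → U (letters move forward 3 places in the alphabet).
Second component — +1 each step: 11, 12, 13, 14, 15 → 16.
So the next token is U16.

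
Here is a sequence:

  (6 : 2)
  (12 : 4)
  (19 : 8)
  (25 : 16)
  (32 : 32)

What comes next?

First coordinate: alternating steps +6, +7, +6, +7, …; 6, 12, 19, 25, 32 → 38.
Second coordinate: ×2 each step, so 2, 4, 8, 16, 32 → 64.
Putting it together: (38 : 64).

(38 : 64)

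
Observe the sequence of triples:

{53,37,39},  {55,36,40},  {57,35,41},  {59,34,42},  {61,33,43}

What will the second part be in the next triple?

32

First part: +2 each step; 53, 55, 57, 59, 61 → 63.
Second part: −1 each step; 37, 36, 35, 34, 33 → 32.
Third part: 39, 40, 41, 42, 43 → 44 (together with the second part always sums to 76).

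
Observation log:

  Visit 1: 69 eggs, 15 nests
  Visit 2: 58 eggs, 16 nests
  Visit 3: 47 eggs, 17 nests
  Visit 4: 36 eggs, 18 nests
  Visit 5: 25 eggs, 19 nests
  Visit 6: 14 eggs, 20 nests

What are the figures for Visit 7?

Eggs — −11 each step: 69, 58, 47, 36, 25, 14 → 3.
Nests: +1 each step, so 15, 16, 17, 18, 19, 20 → 21.
Combining the parts gives 3 eggs, 21 nests.

3 eggs, 21 nests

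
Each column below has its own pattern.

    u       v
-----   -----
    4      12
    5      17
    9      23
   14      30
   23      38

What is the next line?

Column u: 4, 5, 9, 14, 23 → 37 (each term is the sum of the two before it).
Column v goes 12, 17, 23, 30, 38 → 47 (differences are 5, 6, 7, … (increasing by 1 each time)).
Combining the parts gives 37  47.

37  47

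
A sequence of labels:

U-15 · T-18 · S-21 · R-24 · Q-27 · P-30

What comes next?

O-33

Letter: letters move back 1 place in the alphabet; U, T, S, R, Q, P → O.
Second component: +3 each step, so 15, 18, 21, 24, 27, 30 → 33.
Combining the parts gives O-33.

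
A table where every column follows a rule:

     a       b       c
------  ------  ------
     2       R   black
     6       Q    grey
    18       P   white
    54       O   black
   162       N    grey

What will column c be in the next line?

Column a: 2, 6, 18, 54, 162 → 486 (×3 each step).
Column b — letters move back 1 place in the alphabet: R, Q, P, O, N → M.
Column c: black, grey, white, black, grey → white (repeats black → grey → white).

white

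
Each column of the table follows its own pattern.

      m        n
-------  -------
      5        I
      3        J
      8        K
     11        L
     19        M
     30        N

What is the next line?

Column m: 5, 3, 8, 11, 19, 30 → 49 (each term is the sum of the two before it).
Column n: letters move forward 1 place in the alphabet; I, J, K, L, M, N → O.
Putting it together: 49  O.

49  O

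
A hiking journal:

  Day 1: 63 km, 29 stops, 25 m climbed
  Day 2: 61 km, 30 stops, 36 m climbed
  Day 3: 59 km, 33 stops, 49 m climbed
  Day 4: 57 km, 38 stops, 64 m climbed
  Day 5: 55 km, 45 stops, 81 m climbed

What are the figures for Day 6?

53 km, 54 stops, 100 m climbed

Km: −2 each step, so 63, 61, 59, 57, 55 → 53.
Stops: differences are 1, 3, 5, … (increasing by 2 each time); 29, 30, 33, 38, 45 → 54.
M climbed: 25, 36, 49, 64, 81 → 100 (perfect squares: 5², 6², 7², …).
So the next record is 53 km, 54 stops, 100 m climbed.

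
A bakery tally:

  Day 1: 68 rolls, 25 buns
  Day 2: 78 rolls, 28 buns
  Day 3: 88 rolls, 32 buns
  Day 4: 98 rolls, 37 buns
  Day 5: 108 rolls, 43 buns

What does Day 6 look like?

For the rolls, +10 each step: 68, 78, 88, 98, 108 → 118.
Buns — differences are 3, 4, 5, … (increasing by 1 each time): 25, 28, 32, 37, 43 → 50.
So the next line is 118 rolls, 50 buns.

118 rolls, 50 buns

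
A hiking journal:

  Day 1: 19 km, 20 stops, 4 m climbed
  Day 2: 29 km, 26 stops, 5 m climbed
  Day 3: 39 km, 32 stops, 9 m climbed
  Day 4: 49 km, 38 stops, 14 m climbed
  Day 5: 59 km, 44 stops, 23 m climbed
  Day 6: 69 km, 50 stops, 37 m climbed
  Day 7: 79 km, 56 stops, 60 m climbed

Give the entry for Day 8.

89 km, 62 stops, 97 m climbed

Km: 19, 29, 39, 49, 59, 69, 79 → 89 (+10 each step).
Stops: +6 each step, so 20, 26, 32, 38, 44, 50, 56 → 62.
M climbed goes 4, 5, 9, 14, 23, 37, 60 → 97 (each term is the sum of the two before it).
Combining the parts gives 89 km, 62 stops, 97 m climbed.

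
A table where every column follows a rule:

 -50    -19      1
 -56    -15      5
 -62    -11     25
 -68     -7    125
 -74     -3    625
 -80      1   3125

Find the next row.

First component: −6 each step; -50, -56, -62, -68, -74, -80 → -86.
Second component: -19, -15, -11, -7, -3, 1 → 5 (+4 each step).
Third component: ×5 each step; 1, 5, 25, 125, 625, 3125 → 15625.
So the next row is -86  5  15625.

-86  5  15625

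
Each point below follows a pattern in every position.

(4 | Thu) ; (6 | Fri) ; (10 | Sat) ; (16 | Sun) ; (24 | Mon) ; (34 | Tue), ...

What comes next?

(46 | Wed)

First component goes 4, 6, 10, 16, 24, 34 → 46 (differences are 2, 4, 6, … (increasing by 2 each time)).
Day: Thu, Fri, Sat, Sun, Mon, Tue → Wed (runs through the weekdays Mon→Sun).
Putting it together: (46 | Wed).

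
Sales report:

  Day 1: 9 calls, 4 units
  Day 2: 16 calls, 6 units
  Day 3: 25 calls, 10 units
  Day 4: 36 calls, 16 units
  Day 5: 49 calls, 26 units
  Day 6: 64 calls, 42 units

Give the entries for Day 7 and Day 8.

81 calls, 68 units; 100 calls, 110 units

Calls goes 9, 16, 25, 36, 49, 64 → 81 → 100 (perfect squares: 3², 4², 5², …).
Units: 4, 6, 10, 16, 26, 42 → 68 → 110 (each term is the sum of the two before it).
So the next two records are 81 calls, 68 units and 100 calls, 110 units.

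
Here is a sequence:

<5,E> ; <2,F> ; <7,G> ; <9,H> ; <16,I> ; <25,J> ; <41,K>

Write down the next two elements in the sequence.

<66,L>, <107,M>

First part: each term is the sum of the two before it, so 5, 2, 7, 9, 16, 25, 41 → 66 → 107.
Letter goes E, F, G, H, I, J, K → L → M (letters move forward 1 place in the alphabet).
Putting the parts together: <66,L> and then <107,M>.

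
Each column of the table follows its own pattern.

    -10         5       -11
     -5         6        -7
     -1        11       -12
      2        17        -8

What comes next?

First component: differences are 5, 4, 3, … (decreasing by 1 each time); -10, -5, -1, 2 → 4.
Second component: each term is the sum of the two before it, so 5, 6, 11, 17 → 28.
Third component — alternating steps +4, −5, +4, −5, …: -11, -7, -12, -8 → -13.
So the next line is 4  28  -13.

4  28  -13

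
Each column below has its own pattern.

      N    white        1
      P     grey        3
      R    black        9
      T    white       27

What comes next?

Letter: letters move forward 2 places in the alphabet; N, P, R, T → V.
Shade: repeats white → grey → black, so white, grey, black, white → grey.
Third component — ×3 each step: 1, 3, 9, 27 → 81.
So the next line is V  grey  81.

V  grey  81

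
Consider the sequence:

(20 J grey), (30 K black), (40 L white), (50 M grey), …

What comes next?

(60 N black)

First component: +10 each step, so 20, 30, 40, 50 → 60.
For the letter, letters move forward 1 place in the alphabet: J, K, L, M → N.
Shade: repeats grey → black → white; grey, black, white, grey → black.
Combining the parts gives (60 N black).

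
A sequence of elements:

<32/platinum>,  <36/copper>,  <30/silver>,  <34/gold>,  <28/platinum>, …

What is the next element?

For the first entry, alternating steps +4, −6, +4, −6, …: 32, 36, 30, 34, 28 → 32.
Metal: platinum, copper, silver, gold, platinum → copper (repeats platinum → copper → silver → gold).
Putting it together: <32/copper>.

<32/copper>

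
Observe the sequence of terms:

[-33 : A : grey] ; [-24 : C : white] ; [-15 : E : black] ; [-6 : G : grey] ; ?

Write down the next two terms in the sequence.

First part: +9 each step; -33, -24, -15, -6 → 3 → 12.
For the letter, letters move forward 2 places in the alphabet: A, C, E, G → I → K.
For the shade, repeats grey → white → black: grey, white, black, grey → white → black.
So the next two terms are [3 : I : white] and [12 : K : black].

[3 : I : white], [12 : K : black]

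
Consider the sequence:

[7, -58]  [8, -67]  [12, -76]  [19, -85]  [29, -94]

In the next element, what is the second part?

Second part: -58, -67, -76, -85, -94 → -103 (−9 each step).

-103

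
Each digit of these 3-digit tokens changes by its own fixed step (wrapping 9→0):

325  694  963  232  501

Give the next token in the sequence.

For the first digit, +3 each step, mod 10: 3, 6, 9, 2, 5 → 8.
Second digit goes 2, 9, 6, 3, 0 → 7 (−3 each step, mod 10).
Third digit: 5, 4, 3, 2, 1 → 0 (−1 each step, mod 10).
Combining the parts gives 870.

870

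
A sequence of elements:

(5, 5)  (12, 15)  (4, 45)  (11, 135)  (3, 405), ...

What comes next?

(10, 1215)

First value: alternating steps +7, −8, +7, −8, …; 5, 12, 4, 11, 3 → 10.
Second value: 5, 15, 45, 135, 405 → 1215 (×3 each step).
Putting it together: (10, 1215).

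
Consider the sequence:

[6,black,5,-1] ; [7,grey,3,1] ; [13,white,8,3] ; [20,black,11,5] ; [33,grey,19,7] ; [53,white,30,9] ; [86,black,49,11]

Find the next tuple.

[139,grey,79,13]

First slot goes 6, 7, 13, 20, 33, 53, 86 → 139 (each term is the sum of the two before it).
For the shade, repeats black → grey → white: black, grey, white, black, grey, white, black → grey.
Third slot — each term is the sum of the two before it: 5, 3, 8, 11, 19, 30, 49 → 79.
Fourth slot goes -1, 1, 3, 5, 7, 9, 11 → 13 (+2 each step).
So the next tuple is [139,grey,79,13].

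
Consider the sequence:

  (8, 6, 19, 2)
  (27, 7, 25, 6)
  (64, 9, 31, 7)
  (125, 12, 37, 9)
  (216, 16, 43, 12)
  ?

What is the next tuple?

First slot — perfect cubes: 2³, 3³, 4³, …: 8, 27, 64, 125, 216 → 343.
Second slot: differences are 1, 2, 3, … (increasing by 1 each time), so 6, 7, 9, 12, 16 → 21.
Third slot: +6 each step, so 19, 25, 31, 37, 43 → 49.
Fourth slot — always the previous value of the second slot: 2, 6, 7, 9, 12 → 16.
So the next tuple is (343, 21, 49, 16).

(343, 21, 49, 16)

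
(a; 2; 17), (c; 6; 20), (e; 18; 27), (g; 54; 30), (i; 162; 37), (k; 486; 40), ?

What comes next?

(m; 1458; 47)

Letter — letters move forward 2 places in the alphabet: a, c, e, g, i, k → m.
Second component — ×3 each step: 2, 6, 18, 54, 162, 486 → 1458.
Third component: 17, 20, 27, 30, 37, 40 → 47 (alternating steps +3, +7, +3, +7, …).
Putting it together: (m; 1458; 47).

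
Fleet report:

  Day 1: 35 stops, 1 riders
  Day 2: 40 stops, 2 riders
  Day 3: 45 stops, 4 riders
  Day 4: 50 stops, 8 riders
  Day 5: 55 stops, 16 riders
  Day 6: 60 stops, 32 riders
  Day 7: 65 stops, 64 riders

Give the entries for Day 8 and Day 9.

Stops: 35, 40, 45, 50, 55, 60, 65 → 70 → 75 (+5 each step).
Riders: 1, 2, 4, 8, 16, 32, 64 → 128 → 256 (×2 each step).
So the next two rows are 70 stops, 128 riders and 75 stops, 256 riders.

70 stops, 128 riders; 75 stops, 256 riders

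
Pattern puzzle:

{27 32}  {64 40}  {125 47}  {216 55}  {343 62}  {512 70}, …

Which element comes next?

{729 77}

First part: perfect cubes: 3³, 4³, 5³, …; 27, 64, 125, 216, 343, 512 → 729.
Second part — alternating steps +8, +7, +8, +7, …: 32, 40, 47, 55, 62, 70 → 77.
Putting it together: {729 77}.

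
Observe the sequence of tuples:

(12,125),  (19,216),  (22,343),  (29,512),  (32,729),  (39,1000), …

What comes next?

(42,1331)

First component: 12, 19, 22, 29, 32, 39 → 42 (alternating steps +7, +3, +7, +3, …).
Second component: perfect cubes: 5³, 6³, 7³, …; 125, 216, 343, 512, 729, 1000 → 1331.
Putting it together: (42,1331).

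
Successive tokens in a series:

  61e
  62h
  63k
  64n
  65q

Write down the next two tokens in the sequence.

66t then 67w

For the first component, +1 each step: 61, 62, 63, 64, 65 → 66 → 67.
For the letter, letters move forward 3 places in the alphabet: e, h, k, n, q → t → w.
So the next two tokens are 66t and 67w.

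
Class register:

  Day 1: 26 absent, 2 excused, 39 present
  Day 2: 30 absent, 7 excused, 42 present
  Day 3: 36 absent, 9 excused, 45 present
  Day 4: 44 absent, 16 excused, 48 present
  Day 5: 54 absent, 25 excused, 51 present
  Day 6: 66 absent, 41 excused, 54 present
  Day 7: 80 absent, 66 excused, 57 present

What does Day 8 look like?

96 absent, 107 excused, 60 present

Absent — differences are 4, 6, 8, … (increasing by 2 each time): 26, 30, 36, 44, 54, 66, 80 → 96.
Excused — each term is the sum of the two before it: 2, 7, 9, 16, 25, 41, 66 → 107.
Present: +3 each step; 39, 42, 45, 48, 51, 54, 57 → 60.
So the next record is 96 absent, 107 excused, 60 present.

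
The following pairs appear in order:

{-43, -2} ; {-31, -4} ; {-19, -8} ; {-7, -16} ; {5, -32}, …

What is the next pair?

First coordinate: +12 each step; -43, -31, -19, -7, 5 → 17.
Second coordinate — ×2 each step: -2, -4, -8, -16, -32 → -64.
Putting it together: {17, -64}.

{17, -64}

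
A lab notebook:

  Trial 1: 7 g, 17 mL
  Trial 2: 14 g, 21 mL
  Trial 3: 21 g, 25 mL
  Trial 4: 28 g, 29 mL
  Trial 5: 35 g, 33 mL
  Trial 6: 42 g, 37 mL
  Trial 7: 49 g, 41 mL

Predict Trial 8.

G goes 7, 14, 21, 28, 35, 42, 49 → 56 (+7 each step).
ML — +4 each step: 17, 21, 25, 29, 33, 37, 41 → 45.
So the next line is 56 g, 45 mL.

56 g, 45 mL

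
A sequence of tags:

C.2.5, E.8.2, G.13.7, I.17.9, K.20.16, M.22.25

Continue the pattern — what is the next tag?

O.23.41

Letter: C, E, G, I, K, M → O (letters move forward 2 places in the alphabet).
Second component: differences are 6, 5, 4, … (decreasing by 1 each time), so 2, 8, 13, 17, 20, 22 → 23.
Third component: each term is the sum of the two before it; 5, 2, 7, 9, 16, 25 → 41.
Putting it together: O.23.41.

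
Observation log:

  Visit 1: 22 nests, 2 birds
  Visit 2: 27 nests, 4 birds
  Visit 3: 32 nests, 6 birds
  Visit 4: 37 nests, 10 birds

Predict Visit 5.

42 nests, 16 birds

Nests goes 22, 27, 32, 37 → 42 (+5 each step).
Birds goes 2, 4, 6, 10 → 16 (each term is the sum of the two before it).
Putting it together: 42 nests, 16 birds.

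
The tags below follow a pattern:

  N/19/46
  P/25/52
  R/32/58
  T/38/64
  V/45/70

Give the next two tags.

Letter: letters move forward 2 places in the alphabet; N, P, R, T, V → X → Z.
Second component — alternating steps +6, +7, +6, +7, …: 19, 25, 32, 38, 45 → 51 → 58.
For the third component, +6 each step: 46, 52, 58, 64, 70 → 76 → 82.
So the next two tags are X/51/76 and Z/58/82.

X/51/76, Z/58/82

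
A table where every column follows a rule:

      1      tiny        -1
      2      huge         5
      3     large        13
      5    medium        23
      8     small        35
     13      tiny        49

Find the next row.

21  huge  65

First component: 1, 2, 3, 5, 8, 13 → 21 (each term is the sum of the two before it).
For the size, repeats tiny → huge → large → medium → small: tiny, huge, large, medium, small, tiny → huge.
Third component goes -1, 5, 13, 23, 35, 49 → 65 (differences are 6, 8, 10, … (increasing by 2 each time)).
Combining the parts gives 21  huge  65.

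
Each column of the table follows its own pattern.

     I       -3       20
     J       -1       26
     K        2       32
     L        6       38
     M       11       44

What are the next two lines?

Letter goes I, J, K, L, M → N → O (letters move forward 1 place in the alphabet).
For the second component, differences are 2, 3, 4, … (increasing by 1 each time): -3, -1, 2, 6, 11 → 17 → 24.
Third component: +6 each step; 20, 26, 32, 38, 44 → 50 → 56.
Putting the parts together: N  17  50 and then O  24  56.

N  17  50; O  24  56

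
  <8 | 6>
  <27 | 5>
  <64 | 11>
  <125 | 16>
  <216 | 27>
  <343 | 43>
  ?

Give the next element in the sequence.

First entry: perfect cubes: 2³, 3³, 4³, …; 8, 27, 64, 125, 216, 343 → 512.
Second entry goes 6, 5, 11, 16, 27, 43 → 70 (each term is the sum of the two before it).
Putting it together: <512 | 70>.

<512 | 70>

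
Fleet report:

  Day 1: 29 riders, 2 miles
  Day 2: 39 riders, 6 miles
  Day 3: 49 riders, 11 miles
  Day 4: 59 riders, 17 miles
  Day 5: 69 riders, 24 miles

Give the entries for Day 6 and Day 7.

For the riders, +10 each step: 29, 39, 49, 59, 69 → 79 → 89.
Miles: differences are 4, 5, 6, … (increasing by 1 each time); 2, 6, 11, 17, 24 → 32 → 41.
So the next two records are 79 riders, 32 miles and 89 riders, 41 miles.

79 riders, 32 miles; 89 riders, 41 miles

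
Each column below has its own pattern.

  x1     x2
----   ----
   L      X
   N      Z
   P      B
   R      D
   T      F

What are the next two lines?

Column x1 goes L, N, P, R, T → V → X (letters move forward 2 places in the alphabet).
Column x2: letters move forward 2 places in the alphabet, wrapping Z→A, so X, Z, B, D, F → H → J.
So the next two lines are V  H and X  J.

V  H; X  J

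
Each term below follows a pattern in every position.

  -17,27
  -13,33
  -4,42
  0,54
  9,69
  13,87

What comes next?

First value — alternating steps +4, +9, +4, +9, …: -17, -13, -4, 0, 9, 13 → 22.
For the second value, differences are 6, 9, 12, … (increasing by 3 each time): 27, 33, 42, 54, 69, 87 → 108.
Putting it together: 22,108.

22,108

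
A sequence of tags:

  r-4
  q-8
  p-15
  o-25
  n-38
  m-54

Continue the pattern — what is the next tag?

l-73

Letter: letters move back 1 place in the alphabet; r, q, p, o, n, m → l.
Second component: 4, 8, 15, 25, 38, 54 → 73 (differences are 4, 7, 10, … (increasing by 3 each time)).
Putting it together: l-73.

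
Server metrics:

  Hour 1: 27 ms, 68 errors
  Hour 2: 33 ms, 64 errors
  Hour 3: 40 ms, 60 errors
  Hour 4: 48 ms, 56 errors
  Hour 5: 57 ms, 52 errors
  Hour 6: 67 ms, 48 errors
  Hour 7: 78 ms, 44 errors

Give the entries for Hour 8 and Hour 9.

90 ms, 40 errors; 103 ms, 36 errors

Ms — differences are 6, 7, 8, … (increasing by 1 each time): 27, 33, 40, 48, 57, 67, 78 → 90 → 103.
Errors goes 68, 64, 60, 56, 52, 48, 44 → 40 → 36 (−4 each step).
So the next two records are 90 ms, 40 errors and 103 ms, 36 errors.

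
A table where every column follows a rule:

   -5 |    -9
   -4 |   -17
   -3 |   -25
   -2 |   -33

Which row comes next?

First component: +1 each step; -5, -4, -3, -2 → -1.
Second component: -9, -17, -25, -33 → -41 (−8 each step).
So the next row is -1  -41.

-1  -41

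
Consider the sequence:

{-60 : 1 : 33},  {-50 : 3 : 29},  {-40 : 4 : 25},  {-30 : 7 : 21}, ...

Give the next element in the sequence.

{-20 : 11 : 17}

First value: +10 each step; -60, -50, -40, -30 → -20.
Second value: 1, 3, 4, 7 → 11 (each term is the sum of the two before it).
Third value: −4 each step; 33, 29, 25, 21 → 17.
Putting it together: {-20 : 11 : 17}.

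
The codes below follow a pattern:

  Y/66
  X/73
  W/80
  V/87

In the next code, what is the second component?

94

Second component: 66, 73, 80, 87 → 94 (+7 each step).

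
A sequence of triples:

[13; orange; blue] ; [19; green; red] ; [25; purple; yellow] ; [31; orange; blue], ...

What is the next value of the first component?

First component — +6 each step: 13, 19, 25, 31 → 37.
First colour: repeats orange → green → purple; orange, green, purple, orange → green.
Second colour — repeats blue → red → yellow: blue, red, yellow, blue → red.

37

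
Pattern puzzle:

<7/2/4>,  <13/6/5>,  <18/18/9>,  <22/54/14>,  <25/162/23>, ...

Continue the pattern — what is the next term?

<27/486/37>

First component goes 7, 13, 18, 22, 25 → 27 (differences are 6, 5, 4, … (decreasing by 1 each time)).
Second component — ×3 each step: 2, 6, 18, 54, 162 → 486.
Third component — each term is the sum of the two before it: 4, 5, 9, 14, 23 → 37.
Putting it together: <27/486/37>.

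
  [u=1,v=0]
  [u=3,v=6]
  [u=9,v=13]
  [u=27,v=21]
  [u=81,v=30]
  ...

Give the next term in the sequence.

[u=243,v=40]

For the u, ×3 each step: 1, 3, 9, 27, 81 → 243.
V: differences are 6, 7, 8, … (increasing by 1 each time); 0, 6, 13, 21, 30 → 40.
Putting it together: [u=243,v=40].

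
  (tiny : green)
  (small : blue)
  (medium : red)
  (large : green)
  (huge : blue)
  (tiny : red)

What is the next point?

(small : green)

Size goes tiny, small, medium, large, huge, tiny → small (repeats tiny → small → medium → large → huge).
Colour: repeats green → blue → red; green, blue, red, green, blue, red → green.
Combining the parts gives (small : green).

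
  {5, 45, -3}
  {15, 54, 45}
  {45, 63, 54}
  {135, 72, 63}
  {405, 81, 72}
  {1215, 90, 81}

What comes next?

{3645, 99, 90}

First entry: ×3 each step; 5, 15, 45, 135, 405, 1215 → 3645.
For the second entry, +9 each step: 45, 54, 63, 72, 81, 90 → 99.
Third entry: always the previous value of the second entry, so -3, 45, 54, 63, 72, 81 → 90.
So the next triple is {3645, 99, 90}.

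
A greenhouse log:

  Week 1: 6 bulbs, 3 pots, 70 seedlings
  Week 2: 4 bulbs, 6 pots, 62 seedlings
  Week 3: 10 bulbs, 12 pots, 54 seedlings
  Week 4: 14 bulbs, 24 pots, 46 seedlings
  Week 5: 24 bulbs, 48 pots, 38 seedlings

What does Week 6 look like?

Bulbs: each term is the sum of the two before it, so 6, 4, 10, 14, 24 → 38.
Pots: 3, 6, 12, 24, 48 → 96 (×2 each step).
Seedlings: −8 each step, so 70, 62, 54, 46, 38 → 30.
So the next line is 38 bulbs, 96 pots, 30 seedlings.

38 bulbs, 96 pots, 30 seedlings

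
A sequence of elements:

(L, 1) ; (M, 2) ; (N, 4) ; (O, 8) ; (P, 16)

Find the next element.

Letter — letters move forward 1 place in the alphabet: L, M, N, O, P → Q.
Second component: 1, 2, 4, 8, 16 → 32 (×2 each step).
Combining the parts gives (Q, 32).

(Q, 32)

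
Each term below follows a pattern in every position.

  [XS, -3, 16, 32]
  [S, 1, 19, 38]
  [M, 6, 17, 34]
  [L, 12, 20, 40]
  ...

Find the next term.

[XL, 19, 18, 36]

For the size, runs through clothing sizes XS→XL: XS, S, M, L → XL.
Second coordinate goes -3, 1, 6, 12 → 19 (differences are 4, 5, 6, … (increasing by 1 each time)).
For the third coordinate, alternating steps +3, −2, +3, −2, …: 16, 19, 17, 20 → 18.
Fourth coordinate goes 32, 38, 34, 40 → 36 (always 2 × the third coordinate).
Putting it together: [XL, 19, 18, 36].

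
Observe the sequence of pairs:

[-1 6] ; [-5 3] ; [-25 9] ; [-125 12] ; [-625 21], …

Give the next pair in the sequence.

First slot — ×5 each step: -1, -5, -25, -125, -625 → -3125.
Second slot: each term is the sum of the two before it; 6, 3, 9, 12, 21 → 33.
Putting it together: [-3125 33].

[-3125 33]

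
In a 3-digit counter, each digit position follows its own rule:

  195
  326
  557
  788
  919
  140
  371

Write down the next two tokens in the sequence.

First digit: +2 each step, mod 10, so 1, 3, 5, 7, 9, 1, 3 → 5 → 7.
Second digit: 9, 2, 5, 8, 1, 4, 7 → 0 → 3 (+3 each step, mod 10).
Third digit — +1 each step, mod 10: 5, 6, 7, 8, 9, 0, 1 → 2 → 3.
Putting the parts together: 502 and then 733.

502, 733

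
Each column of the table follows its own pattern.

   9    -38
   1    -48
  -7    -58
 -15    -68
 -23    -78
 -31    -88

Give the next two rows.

First component: 9, 1, -7, -15, -23, -31 → -39 → -47 (−8 each step).
For the second component, −10 each step: -38, -48, -58, -68, -78, -88 → -98 → -108.
So the next two rows are -39  -98 and -47  -108.

-39  -98; -47  -108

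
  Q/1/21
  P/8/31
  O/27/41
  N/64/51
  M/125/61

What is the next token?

Letter goes Q, P, O, N, M → L (letters move back 1 place in the alphabet).
Second component: 1, 8, 27, 64, 125 → 216 (perfect cubes: 1³, 2³, 3³, …).
Third component: 21, 31, 41, 51, 61 → 71 (+10 each step).
So the next token is L/216/71.

L/216/71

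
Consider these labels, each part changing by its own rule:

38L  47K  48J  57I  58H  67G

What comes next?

68F

First component: 38, 47, 48, 57, 58, 67 → 68 (alternating steps +9, +1, +9, +1, …).
Letter — letters move back 1 place in the alphabet: L, K, J, I, H, G → F.
So the next label is 68F.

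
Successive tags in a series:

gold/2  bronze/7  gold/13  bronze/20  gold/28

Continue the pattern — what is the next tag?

bronze/37

Rank: alternates gold ↔ bronze, so gold, bronze, gold, bronze, gold → bronze.
Second component: 2, 7, 13, 20, 28 → 37 (differences are 5, 6, 7, … (increasing by 1 each time)).
Combining the parts gives bronze/37.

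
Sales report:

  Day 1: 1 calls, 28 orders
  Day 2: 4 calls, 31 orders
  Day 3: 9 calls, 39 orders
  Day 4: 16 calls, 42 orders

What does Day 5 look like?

Calls: 1, 4, 9, 16 → 25 (perfect squares: 1², 2², 3², …).
Orders goes 28, 31, 39, 42 → 50 (alternating steps +3, +8, +3, +8, …).
Putting it together: 25 calls, 50 orders.

25 calls, 50 orders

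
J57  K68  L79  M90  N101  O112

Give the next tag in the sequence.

P123

Letter — letters move forward 1 place in the alphabet: J, K, L, M, N, O → P.
Second component — +11 each step: 57, 68, 79, 90, 101, 112 → 123.
Combining the parts gives P123.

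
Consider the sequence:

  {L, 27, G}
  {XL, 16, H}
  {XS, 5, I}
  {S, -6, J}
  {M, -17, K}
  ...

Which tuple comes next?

For the size, runs through clothing sizes XS→XL: L, XL, XS, S, M → L.
Second coordinate goes 27, 16, 5, -6, -17 → -28 (−11 each step).
Letter: G, H, I, J, K → L (letters move forward 1 place in the alphabet).
Putting it together: {L, -28, L}.

{L, -28, L}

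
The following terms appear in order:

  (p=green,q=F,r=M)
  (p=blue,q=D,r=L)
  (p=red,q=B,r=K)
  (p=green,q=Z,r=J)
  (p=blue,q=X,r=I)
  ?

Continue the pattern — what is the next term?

(p=red,q=V,r=H)

P goes green, blue, red, green, blue → red (repeats green → blue → red).
For the q, letters move back 2 places in the alphabet, wrapping A→Z: F, D, B, Z, X → V.
R goes M, L, K, J, I → H (letters move back 1 place in the alphabet).
So the next term is (p=red,q=V,r=H).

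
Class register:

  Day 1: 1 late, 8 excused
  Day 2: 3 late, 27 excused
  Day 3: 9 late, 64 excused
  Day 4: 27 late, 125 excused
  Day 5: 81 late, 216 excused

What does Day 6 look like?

243 late, 343 excused

Late goes 1, 3, 9, 27, 81 → 243 (×3 each step).
Excused — perfect cubes: 2³, 3³, 4³, …: 8, 27, 64, 125, 216 → 343.
So the next record is 243 late, 343 excused.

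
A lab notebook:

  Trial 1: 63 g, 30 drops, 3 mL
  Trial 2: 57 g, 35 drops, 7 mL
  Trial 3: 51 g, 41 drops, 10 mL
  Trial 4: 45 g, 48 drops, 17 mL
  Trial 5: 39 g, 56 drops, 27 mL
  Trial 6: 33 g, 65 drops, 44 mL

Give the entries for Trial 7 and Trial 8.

27 g, 75 drops, 71 mL; 21 g, 86 drops, 115 mL

G: −6 each step, so 63, 57, 51, 45, 39, 33 → 27 → 21.
Drops: differences are 5, 6, 7, … (increasing by 1 each time); 30, 35, 41, 48, 56, 65 → 75 → 86.
ML: 3, 7, 10, 17, 27, 44 → 71 → 115 (each term is the sum of the two before it).
Putting the parts together: 27 g, 75 drops, 71 mL and then 21 g, 86 drops, 115 mL.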